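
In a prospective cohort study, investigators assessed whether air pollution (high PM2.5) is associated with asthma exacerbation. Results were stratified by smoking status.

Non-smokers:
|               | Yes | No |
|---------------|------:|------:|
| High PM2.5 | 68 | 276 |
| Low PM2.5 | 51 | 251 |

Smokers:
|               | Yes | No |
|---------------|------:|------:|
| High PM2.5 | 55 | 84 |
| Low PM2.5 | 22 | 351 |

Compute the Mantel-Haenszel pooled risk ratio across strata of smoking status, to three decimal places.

RR_MH = Σ(aᵢ·n₀ᵢ/nᵢ) / Σ(cᵢ·n₁ᵢ/nᵢ), with n₁ᵢ = aᵢ+bᵢ (exposed), n₀ᵢ = cᵢ+dᵢ (unexposed), nᵢ = n₁ᵢ+n₀ᵢ.
Stratum 1 (Non-smokers): n₁ = 344, n₀ = 302, n = 646; a·n₀/n = 68·302/646 = 31.7895; c·n₁/n = 51·344/646 = 27.1579
Stratum 2 (Smokers): n₁ = 139, n₀ = 373, n = 512; a·n₀/n = 55·373/512 = 40.0684; c·n₁/n = 22·139/512 = 5.9727
RR_MH = (31.7895 + 40.0684) / (27.1579 + 5.9727) = 71.8578 / 33.1306 = 2.16893

2.169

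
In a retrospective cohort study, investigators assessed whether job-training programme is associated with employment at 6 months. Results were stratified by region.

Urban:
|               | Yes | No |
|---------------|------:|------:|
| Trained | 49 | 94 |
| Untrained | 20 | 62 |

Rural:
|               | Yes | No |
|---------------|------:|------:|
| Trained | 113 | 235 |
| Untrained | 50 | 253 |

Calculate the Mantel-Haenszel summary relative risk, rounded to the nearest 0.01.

1.79

RR_MH = Σ(aᵢ·n₀ᵢ/nᵢ) / Σ(cᵢ·n₁ᵢ/nᵢ), with n₁ᵢ = aᵢ+bᵢ (exposed), n₀ᵢ = cᵢ+dᵢ (unexposed), nᵢ = n₁ᵢ+n₀ᵢ.
Stratum 1 (Urban): n₁ = 143, n₀ = 82, n = 225; a·n₀/n = 49·82/225 = 17.8578; c·n₁/n = 20·143/225 = 12.7111
Stratum 2 (Rural): n₁ = 348, n₀ = 303, n = 651; a·n₀/n = 113·303/651 = 52.5945; c·n₁/n = 50·348/651 = 26.7281
RR_MH = (17.8578 + 52.5945) / (12.7111 + 26.7281) = 70.4522 / 39.4392 = 1.78635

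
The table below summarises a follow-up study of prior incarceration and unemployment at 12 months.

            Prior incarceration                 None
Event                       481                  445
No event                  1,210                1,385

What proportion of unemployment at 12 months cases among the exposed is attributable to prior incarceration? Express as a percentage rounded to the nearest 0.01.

Reading the table with exposure as columns: a = 481 (Prior incarceration, case), b = 1210 (Prior incarceration, non-case), c = 445 (None, case), d = 1385.
Risk in exposed = 481/1691 = 0.28445; risk in unexposed = 445/1830 = 0.24317.
RR = 0.28445/0.24317 = 1.16975
AR% = (RR − 1)/RR × 100 = (1.16975 − 1)/1.16975 × 100 = 14.5115%

14.51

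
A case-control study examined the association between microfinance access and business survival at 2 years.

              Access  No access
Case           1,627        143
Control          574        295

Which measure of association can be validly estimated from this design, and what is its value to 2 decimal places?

Reading the table with exposure as columns: a = 1627 (Access, case), b = 574 (Access, non-case), c = 143 (No access, case), d = 295.
This is a case-control study: participants were sampled on outcome status, so risks in the source population cannot be estimated directly — relative risk is not valid here. The odds ratio is the appropriate measure.
OR = (a·d)/(b·c) = (1627 × 295) / (574 × 143) = 479965 / 82082 = 5.84738

5.85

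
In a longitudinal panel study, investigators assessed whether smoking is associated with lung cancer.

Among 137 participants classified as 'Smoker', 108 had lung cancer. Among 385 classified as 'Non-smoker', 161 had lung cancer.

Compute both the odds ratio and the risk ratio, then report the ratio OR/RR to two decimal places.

2.75

From the description: a = 108, b = 29, c = 161, d = 224.
OR = (108·224)/(29·161) = 24192/4669 = 5.18141
Risk in exposed = 108/137 = 0.78832; risk in unexposed = 161/385 = 0.41818; RR = 1.88512
OR/RR = 5.18141 / 1.88512 = 2.74859
The outcome is not rare, so the OR lies further from 1 than the RR.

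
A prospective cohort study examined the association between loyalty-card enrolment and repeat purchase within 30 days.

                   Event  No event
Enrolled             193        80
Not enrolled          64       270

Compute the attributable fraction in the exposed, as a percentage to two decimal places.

72.90

Cells: a = 193, b = 80, c = 64, d = 270.
Risk in exposed = 193/273 = 0.70696; risk in unexposed = 64/334 = 0.19162.
RR = 0.70696/0.19162 = 3.68945
AR% = (RR − 1)/RR × 100 = (3.68945 − 1)/3.68945 × 100 = 72.8957%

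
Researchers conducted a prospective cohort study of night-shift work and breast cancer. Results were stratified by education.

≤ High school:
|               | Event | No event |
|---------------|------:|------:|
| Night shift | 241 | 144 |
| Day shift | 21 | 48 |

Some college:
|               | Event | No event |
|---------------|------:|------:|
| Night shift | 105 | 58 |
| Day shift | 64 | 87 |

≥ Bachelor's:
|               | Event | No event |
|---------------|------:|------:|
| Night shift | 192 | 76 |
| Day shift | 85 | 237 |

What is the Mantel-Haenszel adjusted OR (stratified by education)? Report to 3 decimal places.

4.475

OR_MH = Σ(aᵢdᵢ/nᵢ) / Σ(bᵢcᵢ/nᵢ), where nᵢ is the stratum total.
Stratum 1 (≤ High school): n = 454; a·d/n = 241·48/454 = 25.4802; b·c/n = 144·21/454 = 6.6608
Stratum 2 (Some college): n = 314; a·d/n = 105·87/314 = 29.0924; b·c/n = 58·64/314 = 11.8217
Stratum 3 (≥ Bachelor's): n = 590; a·d/n = 192·237/590 = 77.1254; b·c/n = 76·85/590 = 10.9492
OR_MH = (25.4802 + 29.0924 + 77.1254) / (6.6608 + 11.8217 + 10.9492) = 131.6980 / 29.4316 = 4.47471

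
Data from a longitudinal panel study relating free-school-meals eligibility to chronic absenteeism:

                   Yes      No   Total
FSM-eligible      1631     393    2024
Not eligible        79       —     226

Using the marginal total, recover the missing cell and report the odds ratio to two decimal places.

7.72

The missing cell is in the unexposed row: 226 − 79 = 147.
So a = 1631, b = 393, c = 79, d = 147.
OR = (a·d)/(b·c) = (1631 × 147) / (393 × 79) = 239757 / 31047 = 7.72239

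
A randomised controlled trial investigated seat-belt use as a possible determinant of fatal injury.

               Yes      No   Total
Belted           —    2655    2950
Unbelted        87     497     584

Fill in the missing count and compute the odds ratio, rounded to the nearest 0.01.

The missing cell is in the exposed row: 2950 − 2655 = 295.
So a = 295, b = 2655, c = 87, d = 497.
OR = (a·d)/(b·c) = (295 × 497) / (2655 × 87) = 146615 / 230985 = 0.63474

0.63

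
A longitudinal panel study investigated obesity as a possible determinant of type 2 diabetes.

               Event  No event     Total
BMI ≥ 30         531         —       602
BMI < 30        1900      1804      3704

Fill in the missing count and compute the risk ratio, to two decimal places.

The missing cell is in the exposed row: 602 − 531 = 71.
So a = 531, b = 71, c = 1900, d = 1804.
RR = [a/(a+b)] / [c/(c+d)] = (531/602) / (1900/3704) = 0.88206/0.51296 = 1.71955

1.72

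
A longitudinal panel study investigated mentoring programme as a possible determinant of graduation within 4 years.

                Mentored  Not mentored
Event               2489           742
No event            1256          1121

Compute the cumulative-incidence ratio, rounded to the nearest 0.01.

Reading the table with exposure as columns: a = 2489 (Mentored, case), b = 1256 (Mentored, non-case), c = 742 (Not mentored, case), d = 1121.
Risk in exposed = 2489/3745 = 0.66462; risk in unexposed = 742/1863 = 0.39828.
RR = 0.66462 / 0.39828 = 1.66871
The risk among the exposed is 1.67 times that among the unexposed.

1.67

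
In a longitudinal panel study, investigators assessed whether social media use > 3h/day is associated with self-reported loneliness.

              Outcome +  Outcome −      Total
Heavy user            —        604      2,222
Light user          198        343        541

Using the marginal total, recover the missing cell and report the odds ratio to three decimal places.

4.641

The missing cell is in the exposed row: 2222 − 604 = 1618.
So a = 1618, b = 604, c = 198, d = 343.
OR = (a·d)/(b·c) = (1618 × 343) / (604 × 198) = 554974 / 119592 = 4.64056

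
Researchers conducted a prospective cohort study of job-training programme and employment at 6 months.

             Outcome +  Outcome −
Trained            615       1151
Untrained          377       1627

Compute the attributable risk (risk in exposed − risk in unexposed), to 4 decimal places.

0.1601

Cells: a = 615, b = 1151, c = 377, d = 1627.
Risk in exposed = 615/1766 = 0.348245; risk in unexposed = 377/2004 = 0.188124.
Risk difference = 0.348245 − 0.188124 = 0.160121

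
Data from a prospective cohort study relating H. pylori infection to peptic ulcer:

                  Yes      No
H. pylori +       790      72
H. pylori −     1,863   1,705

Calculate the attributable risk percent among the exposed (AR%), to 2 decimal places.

43.03

Cells: a = 790, b = 72, c = 1863, d = 1705.
Risk in exposed = 790/862 = 0.91647; risk in unexposed = 1863/3568 = 0.52214.
RR = 0.91647/0.52214 = 1.75522
AR% = (RR − 1)/RR × 100 = (1.75522 − 1)/1.75522 × 100 = 43.0271%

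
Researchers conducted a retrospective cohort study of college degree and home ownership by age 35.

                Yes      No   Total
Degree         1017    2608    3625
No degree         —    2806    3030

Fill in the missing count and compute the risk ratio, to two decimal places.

3.79

The missing cell is in the unexposed row: 3030 − 2806 = 224.
So a = 1017, b = 2608, c = 224, d = 2806.
RR = [a/(a+b)] / [c/(c+d)] = (1017/3625) / (224/3030) = 0.28055/0.07393 = 3.79496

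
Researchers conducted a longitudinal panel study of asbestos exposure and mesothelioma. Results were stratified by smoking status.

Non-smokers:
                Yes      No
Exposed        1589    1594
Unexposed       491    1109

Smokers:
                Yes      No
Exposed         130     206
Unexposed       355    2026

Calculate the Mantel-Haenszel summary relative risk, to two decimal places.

1.74

RR_MH = Σ(aᵢ·n₀ᵢ/nᵢ) / Σ(cᵢ·n₁ᵢ/nᵢ), with n₁ᵢ = aᵢ+bᵢ (exposed), n₀ᵢ = cᵢ+dᵢ (unexposed), nᵢ = n₁ᵢ+n₀ᵢ.
Stratum 1 (Non-smokers): n₁ = 3183, n₀ = 1600, n = 4783; a·n₀/n = 1589·1600/4783 = 531.5492; c·n₁/n = 491·3183/4783 = 326.7516
Stratum 2 (Smokers): n₁ = 336, n₀ = 2381, n = 2717; a·n₀/n = 130·2381/2717 = 113.9234; c·n₁/n = 355·336/2717 = 43.9014
RR_MH = (531.5492 + 113.9234) / (326.7516 + 43.9014) = 645.4727 / 370.6530 = 1.74145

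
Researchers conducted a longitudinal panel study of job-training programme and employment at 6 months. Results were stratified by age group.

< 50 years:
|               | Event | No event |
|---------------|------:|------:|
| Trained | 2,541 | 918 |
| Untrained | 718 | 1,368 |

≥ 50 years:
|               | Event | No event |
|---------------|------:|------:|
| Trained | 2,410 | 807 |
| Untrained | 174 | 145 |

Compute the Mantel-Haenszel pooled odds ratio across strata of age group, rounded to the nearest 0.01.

4.58

OR_MH = Σ(aᵢdᵢ/nᵢ) / Σ(bᵢcᵢ/nᵢ), where nᵢ is the stratum total.
Stratum 1 (< 50 years): n = 5545; a·d/n = 2541·1368/5545 = 626.8869; b·c/n = 918·718/5545 = 118.8682
Stratum 2 (≥ 50 years): n = 3536; a·d/n = 2410·145/3536 = 98.8264; b·c/n = 807·174/3536 = 39.7110
OR_MH = (626.8869 + 98.8264) / (118.8682 + 39.7110) = 725.7133 / 158.5791 = 4.57635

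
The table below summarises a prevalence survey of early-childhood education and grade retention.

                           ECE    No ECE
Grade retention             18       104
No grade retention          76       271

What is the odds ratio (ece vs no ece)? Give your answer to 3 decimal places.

Reading the table with exposure as columns: a = 18 (ECE, case), b = 76 (ECE, non-case), c = 104 (No ECE, case), d = 271.
OR = (a·d)/(b·c) = (18 × 271) / (76 × 104) = 4878 / 7904 = 0.61716
Exposure is associated with lower odds of grade retention (OR = 0.62 < 1).

0.617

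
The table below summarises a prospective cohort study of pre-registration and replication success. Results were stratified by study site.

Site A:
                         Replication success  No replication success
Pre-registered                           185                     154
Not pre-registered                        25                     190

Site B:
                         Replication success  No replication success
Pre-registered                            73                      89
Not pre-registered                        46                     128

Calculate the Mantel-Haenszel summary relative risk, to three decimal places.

2.924

RR_MH = Σ(aᵢ·n₀ᵢ/nᵢ) / Σ(cᵢ·n₁ᵢ/nᵢ), with n₁ᵢ = aᵢ+bᵢ (exposed), n₀ᵢ = cᵢ+dᵢ (unexposed), nᵢ = n₁ᵢ+n₀ᵢ.
Stratum 1 (Site A): n₁ = 339, n₀ = 215, n = 554; a·n₀/n = 185·215/554 = 71.7960; c·n₁/n = 25·339/554 = 15.2978
Stratum 2 (Site B): n₁ = 162, n₀ = 174, n = 336; a·n₀/n = 73·174/336 = 37.8036; c·n₁/n = 46·162/336 = 22.1786
RR_MH = (71.7960 + 37.8036) / (15.2978 + 22.1786) = 109.5996 / 37.4764 = 2.92450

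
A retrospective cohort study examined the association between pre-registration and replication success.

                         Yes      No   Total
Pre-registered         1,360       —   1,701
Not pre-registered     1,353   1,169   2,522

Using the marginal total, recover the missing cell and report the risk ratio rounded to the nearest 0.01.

1.49

The missing cell is in the exposed row: 1701 − 1360 = 341.
So a = 1360, b = 341, c = 1353, d = 1169.
RR = [a/(a+b)] / [c/(c+d)] = (1360/1701) / (1353/2522) = 0.79953/0.53648 = 1.49033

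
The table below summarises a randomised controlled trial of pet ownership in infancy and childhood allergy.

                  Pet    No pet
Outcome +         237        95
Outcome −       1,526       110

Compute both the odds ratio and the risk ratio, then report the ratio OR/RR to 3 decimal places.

Reading the table with exposure as columns: a = 237 (Pet, case), b = 1526 (Pet, non-case), c = 95 (No pet, case), d = 110.
OR = (237·110)/(1526·95) = 26070/144970 = 0.17983
Risk in exposed = 237/1763 = 0.13443; risk in unexposed = 95/205 = 0.46341; RR = 0.29009
OR/RR = 0.17983 / 0.29009 = 0.61992
The outcome is not rare, so the OR lies further from 1 than the RR.

0.620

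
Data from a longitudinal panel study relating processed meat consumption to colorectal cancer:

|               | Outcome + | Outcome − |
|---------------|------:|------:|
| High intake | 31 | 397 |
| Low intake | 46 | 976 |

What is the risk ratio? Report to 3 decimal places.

1.609

Cells: a = 31, b = 397, c = 46, d = 976.
Risk in exposed = 31/428 = 0.07243; risk in unexposed = 46/1022 = 0.04501.
RR = 0.07243 / 0.04501 = 1.60920
The risk among the exposed is 1.61 times that among the unexposed.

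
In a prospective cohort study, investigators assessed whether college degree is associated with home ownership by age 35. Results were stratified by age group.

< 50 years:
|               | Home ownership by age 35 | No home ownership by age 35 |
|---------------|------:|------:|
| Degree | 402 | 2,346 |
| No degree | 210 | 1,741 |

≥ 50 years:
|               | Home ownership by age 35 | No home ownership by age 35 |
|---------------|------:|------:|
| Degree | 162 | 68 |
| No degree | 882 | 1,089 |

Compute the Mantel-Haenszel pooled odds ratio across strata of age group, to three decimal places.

OR_MH = Σ(aᵢdᵢ/nᵢ) / Σ(bᵢcᵢ/nᵢ), where nᵢ is the stratum total.
Stratum 1 (< 50 years): n = 4699; a·d/n = 402·1741/4699 = 148.9428; b·c/n = 2346·210/4699 = 104.8436
Stratum 2 (≥ 50 years): n = 2201; a·d/n = 162·1089/2201 = 80.1536; b·c/n = 68·882/2201 = 27.2494
OR_MH = (148.9428 + 80.1536) / (104.8436 + 27.2494) = 229.0963 / 132.0930 = 1.73436

1.734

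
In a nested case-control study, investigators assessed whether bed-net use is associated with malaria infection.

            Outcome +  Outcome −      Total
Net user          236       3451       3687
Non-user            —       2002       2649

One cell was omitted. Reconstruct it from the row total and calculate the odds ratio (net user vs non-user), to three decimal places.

0.212

The missing cell is in the unexposed row: 2649 − 2002 = 647.
So a = 236, b = 3451, c = 647, d = 2002.
OR = (a·d)/(b·c) = (236 × 2002) / (3451 × 647) = 472472 / 2232797 = 0.21161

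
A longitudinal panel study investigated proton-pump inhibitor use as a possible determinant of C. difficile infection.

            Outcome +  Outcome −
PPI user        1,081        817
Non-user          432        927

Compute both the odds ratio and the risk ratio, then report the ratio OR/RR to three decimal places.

Cells: a = 1081, b = 817, c = 432, d = 927.
OR = (1081·927)/(817·432) = 1002087/352944 = 2.83922
Risk in exposed = 1081/1898 = 0.56955; risk in unexposed = 432/1359 = 0.31788; RR = 1.79170
OR/RR = 2.83922 / 1.79170 = 1.58465
The outcome is not rare, so the OR lies further from 1 than the RR.

1.585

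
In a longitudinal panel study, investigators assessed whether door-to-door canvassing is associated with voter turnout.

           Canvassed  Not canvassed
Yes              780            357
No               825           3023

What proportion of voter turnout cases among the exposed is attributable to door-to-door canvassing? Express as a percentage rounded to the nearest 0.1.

Reading the table with exposure as columns: a = 780 (Canvassed, case), b = 825 (Canvassed, non-case), c = 357 (Not canvassed, case), d = 3023.
Risk in exposed = 780/1605 = 0.48598; risk in unexposed = 357/3380 = 0.10562.
RR = 0.48598/0.10562 = 4.60117
AR% = (RR − 1)/RR × 100 = (4.60117 − 1)/4.60117 × 100 = 78.2664%

78.3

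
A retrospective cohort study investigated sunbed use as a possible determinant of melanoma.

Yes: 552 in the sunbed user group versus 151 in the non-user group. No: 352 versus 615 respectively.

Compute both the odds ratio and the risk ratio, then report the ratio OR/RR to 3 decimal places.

From the description: a = 552, b = 352, c = 151, d = 615.
OR = (552·615)/(352·151) = 339480/53152 = 6.38697
Risk in exposed = 552/904 = 0.61062; risk in unexposed = 151/766 = 0.19713; RR = 3.09758
OR/RR = 6.38697 / 3.09758 = 2.06192
The outcome is not rare, so the OR lies further from 1 than the RR.

2.062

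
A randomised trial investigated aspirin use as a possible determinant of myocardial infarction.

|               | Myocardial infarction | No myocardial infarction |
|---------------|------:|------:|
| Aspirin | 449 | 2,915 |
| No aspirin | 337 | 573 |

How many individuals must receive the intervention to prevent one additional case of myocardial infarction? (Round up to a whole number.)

Risk in treated group = 449/3364 = 0.13347; risk in control = 337/910 = 0.37033.
Absolute risk reduction = 0.37033 − 0.13347 = 0.23686
NNT = 1 / ARR = 1 / 0.23686 = 4.222 → round up → 5

5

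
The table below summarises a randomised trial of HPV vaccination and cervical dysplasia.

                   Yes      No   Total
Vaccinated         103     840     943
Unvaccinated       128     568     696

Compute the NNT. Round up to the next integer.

Risk in treated group = 103/943 = 0.10923; risk in control = 128/696 = 0.18391.
Absolute risk reduction = 0.18391 − 0.10923 = 0.07468
NNT = 1 / ARR = 1 / 0.07468 = 13.390 → round up → 14

14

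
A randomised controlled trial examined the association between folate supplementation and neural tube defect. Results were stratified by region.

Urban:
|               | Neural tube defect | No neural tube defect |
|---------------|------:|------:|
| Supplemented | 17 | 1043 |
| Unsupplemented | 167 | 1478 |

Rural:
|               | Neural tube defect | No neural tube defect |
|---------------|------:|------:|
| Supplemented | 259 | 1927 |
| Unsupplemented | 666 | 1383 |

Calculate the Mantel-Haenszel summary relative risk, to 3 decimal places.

RR_MH = Σ(aᵢ·n₀ᵢ/nᵢ) / Σ(cᵢ·n₁ᵢ/nᵢ), with n₁ᵢ = aᵢ+bᵢ (exposed), n₀ᵢ = cᵢ+dᵢ (unexposed), nᵢ = n₁ᵢ+n₀ᵢ.
Stratum 1 (Urban): n₁ = 1060, n₀ = 1645, n = 2705; a·n₀/n = 17·1645/2705 = 10.3383; c·n₁/n = 167·1060/2705 = 65.4418
Stratum 2 (Rural): n₁ = 2186, n₀ = 2049, n = 4235; a·n₀/n = 259·2049/4235 = 125.3107; c·n₁/n = 666·2186/4235 = 343.7724
RR_MH = (10.3383 + 125.3107) / (65.4418 + 343.7724) = 135.6490 / 409.2141 = 0.33149

0.331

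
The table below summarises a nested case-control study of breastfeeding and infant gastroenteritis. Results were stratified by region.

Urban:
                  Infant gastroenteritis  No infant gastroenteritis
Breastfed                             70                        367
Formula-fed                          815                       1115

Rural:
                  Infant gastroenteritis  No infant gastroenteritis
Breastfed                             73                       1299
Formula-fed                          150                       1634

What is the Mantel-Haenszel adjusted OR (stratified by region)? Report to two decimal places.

OR_MH = Σ(aᵢdᵢ/nᵢ) / Σ(bᵢcᵢ/nᵢ), where nᵢ is the stratum total.
Stratum 1 (Urban): n = 2367; a·d/n = 70·1115/2367 = 32.9742; b·c/n = 367·815/2367 = 126.3646
Stratum 2 (Rural): n = 3156; a·d/n = 73·1634/3156 = 37.7953; b·c/n = 1299·150/3156 = 61.7395
OR_MH = (32.9742 + 37.7953) / (126.3646 + 61.7395) = 70.7695 / 188.1041 = 0.37623

0.38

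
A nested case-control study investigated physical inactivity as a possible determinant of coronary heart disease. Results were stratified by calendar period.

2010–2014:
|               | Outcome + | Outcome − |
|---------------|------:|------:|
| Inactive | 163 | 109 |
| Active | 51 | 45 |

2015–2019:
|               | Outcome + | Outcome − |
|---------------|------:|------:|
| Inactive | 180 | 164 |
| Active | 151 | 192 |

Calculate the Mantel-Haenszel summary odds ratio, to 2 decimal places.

1.37

OR_MH = Σ(aᵢdᵢ/nᵢ) / Σ(bᵢcᵢ/nᵢ), where nᵢ is the stratum total.
Stratum 1 (2010–2014): n = 368; a·d/n = 163·45/368 = 19.9321; b·c/n = 109·51/368 = 15.1060
Stratum 2 (2015–2019): n = 687; a·d/n = 180·192/687 = 50.3057; b·c/n = 164·151/687 = 36.0466
OR_MH = (19.9321 + 50.3057) / (15.1060 + 36.0466) = 70.2377 / 51.1526 = 1.37310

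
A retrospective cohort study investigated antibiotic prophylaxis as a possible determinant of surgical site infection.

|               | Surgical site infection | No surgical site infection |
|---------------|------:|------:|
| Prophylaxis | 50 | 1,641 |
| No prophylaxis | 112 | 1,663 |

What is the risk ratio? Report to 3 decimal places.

0.469

Cells: a = 50, b = 1641, c = 112, d = 1663.
Risk in exposed = 50/1691 = 0.02957; risk in unexposed = 112/1775 = 0.06310.
RR = 0.02957 / 0.06310 = 0.46860
The risk is 53% lower among the exposed than among the unexposed.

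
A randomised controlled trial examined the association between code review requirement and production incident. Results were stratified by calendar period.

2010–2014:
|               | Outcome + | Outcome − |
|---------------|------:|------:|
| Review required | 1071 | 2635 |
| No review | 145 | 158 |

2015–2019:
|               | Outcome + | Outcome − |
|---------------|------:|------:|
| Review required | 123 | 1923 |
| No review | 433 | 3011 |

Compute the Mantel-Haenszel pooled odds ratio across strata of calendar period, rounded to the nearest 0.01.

OR_MH = Σ(aᵢdᵢ/nᵢ) / Σ(bᵢcᵢ/nᵢ), where nᵢ is the stratum total.
Stratum 1 (2010–2014): n = 4009; a·d/n = 1071·158/4009 = 42.2095; b·c/n = 2635·145/4009 = 95.3043
Stratum 2 (2015–2019): n = 5490; a·d/n = 123·3011/5490 = 67.4596; b·c/n = 1923·433/5490 = 151.6683
OR_MH = (42.2095 + 67.4596) / (95.3043 + 151.6683) = 109.6691 / 246.9726 = 0.44405

0.44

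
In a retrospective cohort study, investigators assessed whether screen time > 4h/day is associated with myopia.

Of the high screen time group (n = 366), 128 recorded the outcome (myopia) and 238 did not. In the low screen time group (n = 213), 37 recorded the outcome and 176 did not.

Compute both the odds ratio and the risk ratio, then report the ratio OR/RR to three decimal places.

From the description: a = 128, b = 238, c = 37, d = 176.
OR = (128·176)/(238·37) = 22528/8806 = 2.55826
Risk in exposed = 128/366 = 0.34973; risk in unexposed = 37/213 = 0.17371; RR = 2.01329
OR/RR = 2.55826 / 2.01329 = 1.27068
The outcome is not rare, so the OR lies further from 1 than the RR.

1.271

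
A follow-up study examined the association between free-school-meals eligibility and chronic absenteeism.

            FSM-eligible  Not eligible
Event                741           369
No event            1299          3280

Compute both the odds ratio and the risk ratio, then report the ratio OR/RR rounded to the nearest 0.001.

Reading the table with exposure as columns: a = 741 (FSM-eligible, case), b = 1299 (FSM-eligible, non-case), c = 369 (Not eligible, case), d = 3280.
OR = (741·3280)/(1299·369) = 2430480/479331 = 5.07057
Risk in exposed = 741/2040 = 0.36324; risk in unexposed = 369/3649 = 0.10112; RR = 3.59199
OR/RR = 5.07057 / 3.59199 = 1.41163
The outcome is not rare, so the OR lies further from 1 than the RR.

1.412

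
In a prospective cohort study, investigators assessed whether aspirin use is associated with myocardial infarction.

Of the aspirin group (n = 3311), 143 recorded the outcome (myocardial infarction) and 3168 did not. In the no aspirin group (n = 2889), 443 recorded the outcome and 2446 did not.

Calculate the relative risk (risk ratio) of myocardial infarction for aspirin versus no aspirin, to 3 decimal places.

From the description: a = 143, b = 3168, c = 443, d = 2446.
Risk in exposed = 143/3311 = 0.04319; risk in unexposed = 443/2889 = 0.15334.
RR = 0.04319 / 0.15334 = 0.28166
The risk is 72% lower among the exposed than among the unexposed.

0.282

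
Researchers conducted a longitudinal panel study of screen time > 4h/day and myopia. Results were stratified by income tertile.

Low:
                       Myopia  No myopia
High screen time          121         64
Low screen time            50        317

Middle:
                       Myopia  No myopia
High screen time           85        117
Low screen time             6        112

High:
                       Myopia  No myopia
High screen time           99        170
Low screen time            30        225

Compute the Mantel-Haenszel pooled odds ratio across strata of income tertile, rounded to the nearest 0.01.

OR_MH = Σ(aᵢdᵢ/nᵢ) / Σ(bᵢcᵢ/nᵢ), where nᵢ is the stratum total.
Stratum 1 (Low): n = 552; a·d/n = 121·317/552 = 69.4873; b·c/n = 64·50/552 = 5.7971
Stratum 2 (Middle): n = 320; a·d/n = 85·112/320 = 29.7500; b·c/n = 117·6/320 = 2.1938
Stratum 3 (High): n = 524; a·d/n = 99·225/524 = 42.5095; b·c/n = 170·30/524 = 9.7328
OR_MH = (69.4873 + 29.7500 + 42.5095) / (5.7971 + 2.1938 + 9.7328) = 141.7469 / 17.7237 = 7.99760

8.00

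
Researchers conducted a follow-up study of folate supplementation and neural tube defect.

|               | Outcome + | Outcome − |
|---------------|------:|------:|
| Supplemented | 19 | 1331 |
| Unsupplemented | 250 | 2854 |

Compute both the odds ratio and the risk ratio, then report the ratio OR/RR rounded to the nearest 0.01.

0.93

Cells: a = 19, b = 1331, c = 250, d = 2854.
OR = (19·2854)/(1331·250) = 54226/332750 = 0.16296
Risk in exposed = 19/1350 = 0.01407; risk in unexposed = 250/3104 = 0.08054; RR = 0.17474
OR/RR = 0.16296 / 0.17474 = 0.93258
The outcome is rare in both groups, so OR ≈ RR (ratio near 1).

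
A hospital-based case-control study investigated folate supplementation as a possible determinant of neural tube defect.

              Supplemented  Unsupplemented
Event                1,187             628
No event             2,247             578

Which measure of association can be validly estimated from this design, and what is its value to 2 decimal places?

0.49

Reading the table with exposure as columns: a = 1187 (Supplemented, case), b = 2247 (Supplemented, non-case), c = 628 (Unsupplemented, case), d = 578.
This is a hospital-based case-control study: participants were sampled on outcome status, so risks in the source population cannot be estimated directly — relative risk is not valid here. The odds ratio is the appropriate measure.
OR = (a·d)/(b·c) = (1187 × 578) / (2247 × 628) = 686086 / 1411116 = 0.48620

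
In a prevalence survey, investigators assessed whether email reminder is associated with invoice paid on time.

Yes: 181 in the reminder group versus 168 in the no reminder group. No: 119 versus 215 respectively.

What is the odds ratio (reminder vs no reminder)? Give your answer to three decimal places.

From the description: a = 181, b = 119, c = 168, d = 215.
OR = (a·d)/(b·c) = (181 × 215) / (119 × 168) = 38915 / 19992 = 1.94653
The odds of invoice paid on time are about 1.95 times as high in the reminder group.

1.947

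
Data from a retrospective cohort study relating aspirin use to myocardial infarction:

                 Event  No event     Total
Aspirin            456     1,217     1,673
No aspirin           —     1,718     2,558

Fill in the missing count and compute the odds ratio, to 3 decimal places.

The missing cell is in the unexposed row: 2558 − 1718 = 840.
So a = 456, b = 1217, c = 840, d = 1718.
OR = (a·d)/(b·c) = (456 × 1718) / (1217 × 840) = 783408 / 1022280 = 0.76633

0.766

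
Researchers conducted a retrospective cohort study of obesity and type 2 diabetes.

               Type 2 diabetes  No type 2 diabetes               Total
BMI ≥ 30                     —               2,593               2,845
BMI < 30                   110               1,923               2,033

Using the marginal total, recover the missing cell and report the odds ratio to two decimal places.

1.70

The missing cell is in the exposed row: 2845 − 2593 = 252.
So a = 252, b = 2593, c = 110, d = 1923.
OR = (a·d)/(b·c) = (252 × 1923) / (2593 × 110) = 484596 / 285230 = 1.69897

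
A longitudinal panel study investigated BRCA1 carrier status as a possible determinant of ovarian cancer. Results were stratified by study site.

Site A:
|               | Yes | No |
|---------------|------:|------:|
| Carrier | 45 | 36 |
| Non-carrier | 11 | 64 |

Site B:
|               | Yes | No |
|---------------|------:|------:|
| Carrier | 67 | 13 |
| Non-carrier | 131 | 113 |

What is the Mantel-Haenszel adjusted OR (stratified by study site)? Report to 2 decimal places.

OR_MH = Σ(aᵢdᵢ/nᵢ) / Σ(bᵢcᵢ/nᵢ), where nᵢ is the stratum total.
Stratum 1 (Site A): n = 156; a·d/n = 45·64/156 = 18.4615; b·c/n = 36·11/156 = 2.5385
Stratum 2 (Site B): n = 324; a·d/n = 67·113/324 = 23.3673; b·c/n = 13·131/324 = 5.2562
OR_MH = (18.4615 + 23.3673) / (2.5385 + 5.2562) = 41.8288 / 7.7946 = 5.36636

5.37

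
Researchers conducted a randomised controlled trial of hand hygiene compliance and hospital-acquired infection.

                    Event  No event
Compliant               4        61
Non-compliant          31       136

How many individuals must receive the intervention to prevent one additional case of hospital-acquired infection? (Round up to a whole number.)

Risk in treated group = 4/65 = 0.06154; risk in control = 31/167 = 0.18563.
Absolute risk reduction = 0.18563 − 0.06154 = 0.12409
NNT = 1 / ARR = 1 / 0.12409 = 8.059 → round up → 9

9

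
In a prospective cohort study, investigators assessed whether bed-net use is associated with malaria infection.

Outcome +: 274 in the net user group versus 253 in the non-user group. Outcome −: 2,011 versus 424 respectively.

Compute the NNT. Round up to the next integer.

Risk in treated group = 274/2285 = 0.11991; risk in control = 253/677 = 0.37371.
Absolute risk reduction = 0.37371 − 0.11991 = 0.25380
NNT = 1 / ARR = 1 / 0.25380 = 3.940 → round up → 4

4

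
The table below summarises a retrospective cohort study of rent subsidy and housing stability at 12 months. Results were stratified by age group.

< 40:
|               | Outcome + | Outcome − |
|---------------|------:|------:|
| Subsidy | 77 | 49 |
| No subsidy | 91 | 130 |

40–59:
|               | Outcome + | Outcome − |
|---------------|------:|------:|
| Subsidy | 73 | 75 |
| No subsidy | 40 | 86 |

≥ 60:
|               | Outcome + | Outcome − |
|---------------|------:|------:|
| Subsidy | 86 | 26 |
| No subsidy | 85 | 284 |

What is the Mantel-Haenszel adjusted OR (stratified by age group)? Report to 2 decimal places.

3.61

OR_MH = Σ(aᵢdᵢ/nᵢ) / Σ(bᵢcᵢ/nᵢ), where nᵢ is the stratum total.
Stratum 1 (< 40): n = 347; a·d/n = 77·130/347 = 28.8473; b·c/n = 49·91/347 = 12.8501
Stratum 2 (40–59): n = 274; a·d/n = 73·86/274 = 22.9124; b·c/n = 75·40/274 = 10.9489
Stratum 3 (≥ 60): n = 481; a·d/n = 86·284/481 = 50.7775; b·c/n = 26·85/481 = 4.5946
OR_MH = (28.8473 + 22.9124 + 50.7775) / (12.8501 + 10.9489 + 4.5946) = 102.5372 / 28.3936 = 3.61127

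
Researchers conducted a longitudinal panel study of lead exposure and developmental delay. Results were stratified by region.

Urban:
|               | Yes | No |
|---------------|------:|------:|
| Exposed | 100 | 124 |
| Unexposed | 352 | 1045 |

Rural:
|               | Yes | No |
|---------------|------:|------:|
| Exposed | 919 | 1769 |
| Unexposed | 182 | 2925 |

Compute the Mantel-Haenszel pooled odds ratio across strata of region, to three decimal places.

OR_MH = Σ(aᵢdᵢ/nᵢ) / Σ(bᵢcᵢ/nᵢ), where nᵢ is the stratum total.
Stratum 1 (Urban): n = 1621; a·d/n = 100·1045/1621 = 64.4664; b·c/n = 124·352/1621 = 26.9266
Stratum 2 (Rural): n = 5795; a·d/n = 919·2925/5795 = 463.8611; b·c/n = 1769·182/5795 = 55.5579
OR_MH = (64.4664 + 463.8611) / (26.9266 + 55.5579) = 528.3275 / 82.4845 = 6.40517

6.405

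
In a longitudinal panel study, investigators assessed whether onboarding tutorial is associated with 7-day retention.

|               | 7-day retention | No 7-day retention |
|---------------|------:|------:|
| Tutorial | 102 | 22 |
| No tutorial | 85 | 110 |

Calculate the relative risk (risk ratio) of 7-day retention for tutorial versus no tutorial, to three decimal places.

1.887

Cells: a = 102, b = 22, c = 85, d = 110.
Risk in exposed = 102/124 = 0.82258; risk in unexposed = 85/195 = 0.43590.
RR = 0.82258 / 0.43590 = 1.88710
The risk among the exposed is 1.89 times that among the unexposed.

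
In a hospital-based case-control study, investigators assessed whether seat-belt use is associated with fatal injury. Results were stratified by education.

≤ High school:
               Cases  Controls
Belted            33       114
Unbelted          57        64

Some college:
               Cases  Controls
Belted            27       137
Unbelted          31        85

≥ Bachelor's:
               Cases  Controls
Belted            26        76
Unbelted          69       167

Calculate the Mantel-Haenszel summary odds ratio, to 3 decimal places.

OR_MH = Σ(aᵢdᵢ/nᵢ) / Σ(bᵢcᵢ/nᵢ), where nᵢ is the stratum total.
Stratum 1 (≤ High school): n = 268; a·d/n = 33·64/268 = 7.8806; b·c/n = 114·57/268 = 24.2463
Stratum 2 (Some college): n = 280; a·d/n = 27·85/280 = 8.1964; b·c/n = 137·31/280 = 15.1679
Stratum 3 (≥ Bachelor's): n = 338; a·d/n = 26·167/338 = 12.8462; b·c/n = 76·69/338 = 15.5148
OR_MH = (7.8806 + 8.1964 + 12.8462) / (24.2463 + 15.1679 + 15.5148) = 28.9232 / 54.9289 = 0.52656

0.527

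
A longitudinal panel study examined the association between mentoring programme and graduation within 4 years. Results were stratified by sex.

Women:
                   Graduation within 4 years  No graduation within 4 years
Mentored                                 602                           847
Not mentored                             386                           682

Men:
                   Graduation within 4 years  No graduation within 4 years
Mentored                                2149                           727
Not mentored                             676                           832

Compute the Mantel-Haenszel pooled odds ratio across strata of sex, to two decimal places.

OR_MH = Σ(aᵢdᵢ/nᵢ) / Σ(bᵢcᵢ/nᵢ), where nᵢ is the stratum total.
Stratum 1 (Women): n = 2517; a·d/n = 602·682/2517 = 163.1164; b·c/n = 847·386/2517 = 129.8935
Stratum 2 (Men): n = 4384; a·d/n = 2149·832/4384 = 407.8394; b·c/n = 727·676/4384 = 112.1013
OR_MH = (163.1164 + 407.8394) / (129.8935 + 112.1013) = 570.9558 / 241.9948 = 2.35937

2.36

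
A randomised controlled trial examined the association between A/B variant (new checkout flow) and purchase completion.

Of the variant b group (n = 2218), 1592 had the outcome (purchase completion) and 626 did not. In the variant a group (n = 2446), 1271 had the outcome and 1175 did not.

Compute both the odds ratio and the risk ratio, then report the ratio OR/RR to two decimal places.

1.70

From the description: a = 1592, b = 626, c = 1271, d = 1175.
OR = (1592·1175)/(626·1271) = 1870600/795646 = 2.35105
Risk in exposed = 1592/2218 = 0.71776; risk in unexposed = 1271/2446 = 0.51962; RR = 1.38131
OR/RR = 2.35105 / 1.38131 = 1.70204
The outcome is not rare, so the OR lies further from 1 than the RR.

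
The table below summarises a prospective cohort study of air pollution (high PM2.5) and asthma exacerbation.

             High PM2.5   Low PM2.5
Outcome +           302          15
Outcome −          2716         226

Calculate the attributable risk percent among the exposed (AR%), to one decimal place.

Reading the table with exposure as columns: a = 302 (High PM2.5, case), b = 2716 (High PM2.5, non-case), c = 15 (Low PM2.5, case), d = 226.
Risk in exposed = 302/3018 = 0.10007; risk in unexposed = 15/241 = 0.06224.
RR = 0.10007/0.06224 = 1.60773
AR% = (RR − 1)/RR × 100 = (1.60773 − 1)/1.60773 × 100 = 37.8006%

37.8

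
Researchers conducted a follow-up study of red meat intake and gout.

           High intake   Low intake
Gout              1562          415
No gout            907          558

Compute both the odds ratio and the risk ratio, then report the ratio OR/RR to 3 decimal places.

1.561

Reading the table with exposure as columns: a = 1562 (High intake, case), b = 907 (High intake, non-case), c = 415 (Low intake, case), d = 558.
OR = (1562·558)/(907·415) = 871596/376405 = 2.31558
Risk in exposed = 1562/2469 = 0.63264; risk in unexposed = 415/973 = 0.42652; RR = 1.48329
OR/RR = 2.31558 / 1.48329 = 1.56112
The outcome is not rare, so the OR lies further from 1 than the RR.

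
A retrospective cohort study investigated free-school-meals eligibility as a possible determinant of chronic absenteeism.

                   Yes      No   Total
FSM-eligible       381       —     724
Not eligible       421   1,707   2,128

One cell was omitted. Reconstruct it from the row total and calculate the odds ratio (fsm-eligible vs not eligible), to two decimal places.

4.50

The missing cell is in the exposed row: 724 − 381 = 343.
So a = 381, b = 343, c = 421, d = 1707.
OR = (a·d)/(b·c) = (381 × 1707) / (343 × 421) = 650367 / 144403 = 4.50383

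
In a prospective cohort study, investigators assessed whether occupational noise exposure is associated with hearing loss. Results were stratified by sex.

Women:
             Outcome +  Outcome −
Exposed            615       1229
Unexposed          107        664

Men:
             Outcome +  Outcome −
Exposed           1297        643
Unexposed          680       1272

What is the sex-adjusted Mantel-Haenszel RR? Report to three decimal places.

2.007

RR_MH = Σ(aᵢ·n₀ᵢ/nᵢ) / Σ(cᵢ·n₁ᵢ/nᵢ), with n₁ᵢ = aᵢ+bᵢ (exposed), n₀ᵢ = cᵢ+dᵢ (unexposed), nᵢ = n₁ᵢ+n₀ᵢ.
Stratum 1 (Women): n₁ = 1844, n₀ = 771, n = 2615; a·n₀/n = 615·771/2615 = 181.3250; c·n₁/n = 107·1844/2615 = 75.4524
Stratum 2 (Men): n₁ = 1940, n₀ = 1952, n = 3892; a·n₀/n = 1297·1952/3892 = 650.4995; c·n₁/n = 680·1940/3892 = 338.9517
RR_MH = (181.3250 + 650.4995) / (75.4524 + 338.9517) = 831.8245 / 414.4041 = 2.00728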